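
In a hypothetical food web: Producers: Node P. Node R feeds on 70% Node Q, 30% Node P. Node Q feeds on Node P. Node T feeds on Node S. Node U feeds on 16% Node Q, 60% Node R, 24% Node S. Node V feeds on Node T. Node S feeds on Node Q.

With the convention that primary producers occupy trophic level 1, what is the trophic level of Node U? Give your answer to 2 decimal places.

3.66

Node Q: 1 + 1 = 2
Node R: 1 + (0.7×2 + 0.3×1) = 2.7
Node S: 1 + 2 = 3
Node T: 1 + 3 = 4
Node U: 1 + (0.16×2 + 0.6×2.7 + 0.24×3) = 3.66
Node V: 1 + 4 = 5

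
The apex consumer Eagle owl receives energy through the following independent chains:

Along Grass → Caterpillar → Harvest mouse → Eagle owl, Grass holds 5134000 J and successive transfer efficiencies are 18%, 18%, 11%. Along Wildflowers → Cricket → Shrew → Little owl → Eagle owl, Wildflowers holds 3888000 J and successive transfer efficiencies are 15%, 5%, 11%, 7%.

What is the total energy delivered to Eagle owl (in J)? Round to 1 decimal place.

18522.1 J

Via Grass: 5134000 × 0.18 × 0.18 × 0.11 = 18297.576 J
Via Wildflowers: 3888000 × 0.15 × 0.05 × 0.11 × 0.07 = 224.532 J
Total at Eagle owl: 18297.576 + 224.532 = 18522.108 J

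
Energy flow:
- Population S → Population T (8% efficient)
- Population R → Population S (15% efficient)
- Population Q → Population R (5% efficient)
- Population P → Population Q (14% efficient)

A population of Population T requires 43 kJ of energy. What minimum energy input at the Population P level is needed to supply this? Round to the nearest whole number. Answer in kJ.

511905 kJ

Cumulative transfer efficiency: 0.14 × 0.05 × 0.15 × 0.08 = 0.000084
Population P energy = 43 / 0.000084 = 511905 kJ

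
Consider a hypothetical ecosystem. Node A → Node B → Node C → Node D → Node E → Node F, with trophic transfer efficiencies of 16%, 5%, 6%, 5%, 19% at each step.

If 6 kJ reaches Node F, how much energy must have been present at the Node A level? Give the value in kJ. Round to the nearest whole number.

1315789 kJ

Cumulative transfer efficiency: 0.16 × 0.05 × 0.06 × 0.05 × 0.19 = 0.00000456
Node A energy = 6 / 0.00000456 = 1315789 kJ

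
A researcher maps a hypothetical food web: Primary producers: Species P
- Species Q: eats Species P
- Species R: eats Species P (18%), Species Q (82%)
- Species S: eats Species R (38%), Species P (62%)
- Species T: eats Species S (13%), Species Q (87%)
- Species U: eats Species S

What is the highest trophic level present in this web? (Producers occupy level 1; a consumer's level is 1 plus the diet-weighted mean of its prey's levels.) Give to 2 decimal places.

3.69

Species Q: 1 + 1 = 2
Species R: 1 + (0.18×1 + 0.82×2) = 2.82
Species S: 1 + (0.38×2.82 + 0.62×1) = 2.6916
Species T: 1 + (0.13×2.6916 + 0.87×2) = 3.089908
Species U: 1 + 2.6916 = 3.6916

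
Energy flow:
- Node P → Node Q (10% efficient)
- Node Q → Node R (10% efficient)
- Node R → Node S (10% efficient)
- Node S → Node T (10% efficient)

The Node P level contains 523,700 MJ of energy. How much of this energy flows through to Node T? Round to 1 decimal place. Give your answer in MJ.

Node Q: 523700 × 0.1 = 52370 MJ
Node R: 52370 × 0.1 = 5237 MJ
Node S: 5237 × 0.1 = 523.7 MJ
Node T: 523.7 × 0.1 = 52.37 MJ

52.4 MJ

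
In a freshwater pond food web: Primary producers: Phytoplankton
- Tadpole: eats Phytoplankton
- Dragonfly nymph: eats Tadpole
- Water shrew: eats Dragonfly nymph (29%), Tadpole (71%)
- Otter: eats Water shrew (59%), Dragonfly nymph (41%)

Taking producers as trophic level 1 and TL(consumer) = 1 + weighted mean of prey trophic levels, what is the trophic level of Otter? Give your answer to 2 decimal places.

4.17

Tadpole: 1 + 1 = 2
Dragonfly nymph: 1 + 2 = 3
Water shrew: 1 + (0.29×3 + 0.71×2) = 3.29
Otter: 1 + (0.59×3.29 + 0.41×3) = 4.1711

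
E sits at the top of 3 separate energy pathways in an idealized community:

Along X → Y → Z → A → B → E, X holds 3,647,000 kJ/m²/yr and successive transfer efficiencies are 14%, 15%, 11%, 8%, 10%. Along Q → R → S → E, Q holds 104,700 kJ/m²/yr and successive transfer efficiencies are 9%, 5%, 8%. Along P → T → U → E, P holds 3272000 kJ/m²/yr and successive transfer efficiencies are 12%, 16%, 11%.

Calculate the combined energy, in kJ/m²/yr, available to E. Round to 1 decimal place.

7015.6 kJ/m²/yr

Via X: 3647000 × 0.14 × 0.15 × 0.11 × 0.08 × 0.1 = 67.39656 kJ/m²/yr
Via Q: 104700 × 0.09 × 0.05 × 0.08 = 37.692 kJ/m²/yr
Via P: 3272000 × 0.12 × 0.16 × 0.11 = 6910.464 kJ/m²/yr
Total at E: 67.39656 + 37.692 + 6910.464 = 7015.55256 kJ/m²/yr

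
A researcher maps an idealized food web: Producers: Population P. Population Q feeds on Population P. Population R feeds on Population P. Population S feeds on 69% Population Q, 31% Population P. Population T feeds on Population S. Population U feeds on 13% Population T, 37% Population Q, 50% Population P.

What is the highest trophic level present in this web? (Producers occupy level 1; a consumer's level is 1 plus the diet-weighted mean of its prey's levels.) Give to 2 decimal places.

3.69

Population Q: 1 + 1 = 2
Population R: 1 + 1 = 2
Population S: 1 + (0.69×2 + 0.31×1) = 2.69
Population T: 1 + 2.69 = 3.69
Population U: 1 + (0.13×3.69 + 0.37×2 + 0.5×1) = 2.7197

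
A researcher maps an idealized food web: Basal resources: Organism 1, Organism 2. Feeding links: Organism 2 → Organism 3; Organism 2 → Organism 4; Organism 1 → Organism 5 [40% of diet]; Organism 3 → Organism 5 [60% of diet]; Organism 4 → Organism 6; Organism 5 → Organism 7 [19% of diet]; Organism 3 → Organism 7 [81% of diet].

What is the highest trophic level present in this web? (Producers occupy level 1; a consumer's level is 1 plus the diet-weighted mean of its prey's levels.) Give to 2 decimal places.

3.11

Organism 3: 1 + 1 = 2
Organism 4: 1 + 1 = 2
Organism 5: 1 + (0.4×1 + 0.6×2) = 2.6
Organism 6: 1 + 2 = 3
Organism 7: 1 + (0.19×2.6 + 0.81×2) = 3.114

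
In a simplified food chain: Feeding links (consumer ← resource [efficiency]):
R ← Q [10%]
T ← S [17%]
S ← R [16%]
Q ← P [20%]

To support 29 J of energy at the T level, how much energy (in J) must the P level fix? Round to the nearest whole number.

Cumulative transfer efficiency: 0.2 × 0.1 × 0.16 × 0.17 = 0.000544
P energy = 29 / 0.000544 = 53309 J

53309 J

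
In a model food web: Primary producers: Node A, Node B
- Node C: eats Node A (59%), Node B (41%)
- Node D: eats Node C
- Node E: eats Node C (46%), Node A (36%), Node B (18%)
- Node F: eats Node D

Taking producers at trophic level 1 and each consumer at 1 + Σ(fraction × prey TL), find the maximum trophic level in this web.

4

Node C: 1 + (0.59×1 + 0.41×1) = 2
Node D: 1 + 2 = 3
Node E: 1 + (0.46×2 + 0.36×1 + 0.18×1) = 2.46
Node F: 1 + 3 = 4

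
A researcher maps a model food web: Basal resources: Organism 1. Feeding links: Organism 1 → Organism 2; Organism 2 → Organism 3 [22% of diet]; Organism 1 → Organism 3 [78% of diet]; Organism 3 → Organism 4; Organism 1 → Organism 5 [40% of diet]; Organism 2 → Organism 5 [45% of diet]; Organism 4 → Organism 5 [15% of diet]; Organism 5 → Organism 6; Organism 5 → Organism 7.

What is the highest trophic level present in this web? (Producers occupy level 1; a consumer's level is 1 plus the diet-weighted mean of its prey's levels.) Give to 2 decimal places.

Organism 2: 1 + 1 = 2
Organism 3: 1 + (0.22×2 + 0.78×1) = 2.22
Organism 4: 1 + 2.22 = 3.22
Organism 5: 1 + (0.4×1 + 0.45×2 + 0.15×3.22) = 2.783
Organism 6: 1 + 2.783 = 3.783
Organism 7: 1 + 2.783 = 3.783

3.78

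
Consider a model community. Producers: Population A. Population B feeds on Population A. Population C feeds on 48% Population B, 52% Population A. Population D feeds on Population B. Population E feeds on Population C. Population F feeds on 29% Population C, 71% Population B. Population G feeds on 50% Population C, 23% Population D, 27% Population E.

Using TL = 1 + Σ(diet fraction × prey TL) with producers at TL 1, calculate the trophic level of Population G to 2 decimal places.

3.87

Population B: 1 + 1 = 2
Population C: 1 + (0.48×2 + 0.52×1) = 2.48
Population D: 1 + 2 = 3
Population E: 1 + 2.48 = 3.48
Population F: 1 + (0.29×2.48 + 0.71×2) = 3.1392
Population G: 1 + (0.5×2.48 + 0.23×3 + 0.27×3.48) = 3.8696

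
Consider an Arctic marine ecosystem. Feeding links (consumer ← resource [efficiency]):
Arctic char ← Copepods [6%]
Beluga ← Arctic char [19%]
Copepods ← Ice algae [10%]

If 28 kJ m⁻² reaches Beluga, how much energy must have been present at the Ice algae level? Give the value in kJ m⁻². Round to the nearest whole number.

Cumulative transfer efficiency: 0.1 × 0.06 × 0.19 = 0.00114
Ice algae energy = 28 / 0.00114 = 24561 kJ m⁻²

24561 kJ m⁻²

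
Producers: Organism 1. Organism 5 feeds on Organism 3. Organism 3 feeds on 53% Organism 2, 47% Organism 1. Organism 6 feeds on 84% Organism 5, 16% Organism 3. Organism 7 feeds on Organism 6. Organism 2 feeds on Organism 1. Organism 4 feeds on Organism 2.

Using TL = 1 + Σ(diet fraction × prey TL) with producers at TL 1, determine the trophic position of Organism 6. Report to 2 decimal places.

4.37

Organism 2: 1 + 1 = 2
Organism 3: 1 + (0.53×2 + 0.47×1) = 2.53
Organism 4: 1 + 2 = 3
Organism 5: 1 + 2.53 = 3.53
Organism 6: 1 + (0.84×3.53 + 0.16×2.53) = 4.37
Organism 7: 1 + 4.37 = 5.37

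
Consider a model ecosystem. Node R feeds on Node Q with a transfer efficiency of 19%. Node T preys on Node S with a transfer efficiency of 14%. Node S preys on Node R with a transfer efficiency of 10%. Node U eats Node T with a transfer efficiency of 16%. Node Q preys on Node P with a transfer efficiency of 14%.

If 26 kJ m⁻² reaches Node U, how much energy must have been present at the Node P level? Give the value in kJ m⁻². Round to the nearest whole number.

436359 kJ m⁻²

Cumulative transfer efficiency: 0.14 × 0.19 × 0.1 × 0.14 × 0.16 = 0.000059584
Node P energy = 26 / 0.000059584 = 436359 kJ m⁻²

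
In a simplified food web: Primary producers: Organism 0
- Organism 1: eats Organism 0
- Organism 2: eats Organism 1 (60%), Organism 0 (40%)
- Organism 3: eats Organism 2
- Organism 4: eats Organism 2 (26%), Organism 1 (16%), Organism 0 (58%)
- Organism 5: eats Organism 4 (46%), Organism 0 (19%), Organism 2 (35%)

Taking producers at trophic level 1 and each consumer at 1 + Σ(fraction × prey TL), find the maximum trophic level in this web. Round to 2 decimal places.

3.60

Organism 1: 1 + 1 = 2
Organism 2: 1 + (0.6×2 + 0.4×1) = 2.6
Organism 3: 1 + 2.6 = 3.6
Organism 4: 1 + (0.26×2.6 + 0.16×2 + 0.58×1) = 2.576
Organism 5: 1 + (0.46×2.576 + 0.19×1 + 0.35×2.6) = 3.28496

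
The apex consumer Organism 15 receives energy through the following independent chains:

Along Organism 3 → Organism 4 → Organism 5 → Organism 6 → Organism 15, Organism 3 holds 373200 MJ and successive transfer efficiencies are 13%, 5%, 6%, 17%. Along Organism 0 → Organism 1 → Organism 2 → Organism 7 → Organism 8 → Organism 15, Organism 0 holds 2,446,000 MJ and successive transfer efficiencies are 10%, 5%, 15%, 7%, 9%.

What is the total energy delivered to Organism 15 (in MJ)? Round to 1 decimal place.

Via Organism 3: 373200 × 0.13 × 0.05 × 0.06 × 0.17 = 24.74316 MJ
Via Organism 0: 2446000 × 0.1 × 0.05 × 0.15 × 0.07 × 0.09 = 11.55735 MJ
Total at Organism 15: 24.74316 + 11.55735 = 36.30051 MJ

36.3 MJ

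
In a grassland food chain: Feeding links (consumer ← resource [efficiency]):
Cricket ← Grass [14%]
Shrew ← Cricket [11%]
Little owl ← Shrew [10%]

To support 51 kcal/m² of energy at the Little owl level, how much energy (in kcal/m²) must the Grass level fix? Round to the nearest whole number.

33117 kcal/m²

Cumulative transfer efficiency: 0.14 × 0.11 × 0.1 = 0.00154
Grass energy = 51 / 0.00154 = 33117 kcal/m²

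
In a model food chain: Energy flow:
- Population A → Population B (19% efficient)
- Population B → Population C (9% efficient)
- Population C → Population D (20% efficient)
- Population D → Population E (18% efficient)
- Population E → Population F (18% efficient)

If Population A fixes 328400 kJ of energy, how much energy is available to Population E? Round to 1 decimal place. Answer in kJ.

202.2 kJ

Population B: 328400 × 0.19 = 62396 kJ
Population C: 62396 × 0.09 = 5615.64 kJ
Population D: 5615.64 × 0.2 = 1123.128 kJ
Population E: 1123.128 × 0.18 = 202.16304 kJ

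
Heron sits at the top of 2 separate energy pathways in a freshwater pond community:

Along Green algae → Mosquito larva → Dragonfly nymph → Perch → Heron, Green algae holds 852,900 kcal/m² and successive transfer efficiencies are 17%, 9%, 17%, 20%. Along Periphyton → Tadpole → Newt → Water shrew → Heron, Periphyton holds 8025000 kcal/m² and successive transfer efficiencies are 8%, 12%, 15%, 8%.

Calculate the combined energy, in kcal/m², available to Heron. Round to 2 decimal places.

1368.16 kcal/m²

Via Green algae: 852900 × 0.17 × 0.09 × 0.17 × 0.2 = 443.67858 kcal/m²
Via Periphyton: 8025000 × 0.08 × 0.12 × 0.15 × 0.08 = 924.48 kcal/m²
Total at Heron: 443.67858 + 924.48 = 1368.15858 kcal/m²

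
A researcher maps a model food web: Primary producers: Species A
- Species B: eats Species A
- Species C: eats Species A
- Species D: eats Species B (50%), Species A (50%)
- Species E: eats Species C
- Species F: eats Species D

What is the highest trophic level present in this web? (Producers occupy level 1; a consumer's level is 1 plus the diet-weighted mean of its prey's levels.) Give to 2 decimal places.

3.50

Species B: 1 + 1 = 2
Species C: 1 + 1 = 2
Species D: 1 + (0.5×2 + 0.5×1) = 2.5
Species E: 1 + 2 = 3
Species F: 1 + 2.5 = 3.5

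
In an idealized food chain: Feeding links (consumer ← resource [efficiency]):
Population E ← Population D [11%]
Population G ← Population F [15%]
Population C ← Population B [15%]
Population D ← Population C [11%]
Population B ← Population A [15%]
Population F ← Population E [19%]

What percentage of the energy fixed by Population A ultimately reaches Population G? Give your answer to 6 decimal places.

0.000776%

Product of link efficiencies: 0.15 × 0.15 × 0.11 × 0.11 × 0.19 × 0.15 = 0.000007759125
As a percentage: 0.000007759125 × 100 = 0.000776%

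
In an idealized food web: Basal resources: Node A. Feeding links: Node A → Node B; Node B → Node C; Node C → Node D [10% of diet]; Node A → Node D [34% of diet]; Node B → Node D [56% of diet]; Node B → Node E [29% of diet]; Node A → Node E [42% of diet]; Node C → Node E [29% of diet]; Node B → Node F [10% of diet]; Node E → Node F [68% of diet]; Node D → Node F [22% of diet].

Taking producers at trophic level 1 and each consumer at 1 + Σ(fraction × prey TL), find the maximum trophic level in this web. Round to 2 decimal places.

Node B: 1 + 1 = 2
Node C: 1 + 2 = 3
Node D: 1 + (0.1×3 + 0.34×1 + 0.56×2) = 2.76
Node E: 1 + (0.29×2 + 0.42×1 + 0.29×3) = 2.87
Node F: 1 + (0.1×2 + 0.68×2.87 + 0.22×2.76) = 3.7588

3.76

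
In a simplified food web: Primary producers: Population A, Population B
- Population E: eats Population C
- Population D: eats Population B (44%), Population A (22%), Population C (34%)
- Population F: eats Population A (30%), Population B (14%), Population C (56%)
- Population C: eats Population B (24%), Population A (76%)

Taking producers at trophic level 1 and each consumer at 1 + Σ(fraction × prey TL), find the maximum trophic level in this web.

Population C: 1 + (0.24×1 + 0.76×1) = 2
Population D: 1 + (0.44×1 + 0.22×1 + 0.34×2) = 2.34
Population E: 1 + 2 = 3
Population F: 1 + (0.3×1 + 0.14×1 + 0.56×2) = 2.56

3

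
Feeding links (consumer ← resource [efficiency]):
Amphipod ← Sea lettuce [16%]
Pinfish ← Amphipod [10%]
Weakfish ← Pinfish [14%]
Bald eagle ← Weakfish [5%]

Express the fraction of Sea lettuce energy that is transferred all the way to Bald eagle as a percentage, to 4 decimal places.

Product of link efficiencies: 0.16 × 0.1 × 0.14 × 0.05 = 0.000112
As a percentage: 0.000112 × 100 = 0.0112%

0.0112%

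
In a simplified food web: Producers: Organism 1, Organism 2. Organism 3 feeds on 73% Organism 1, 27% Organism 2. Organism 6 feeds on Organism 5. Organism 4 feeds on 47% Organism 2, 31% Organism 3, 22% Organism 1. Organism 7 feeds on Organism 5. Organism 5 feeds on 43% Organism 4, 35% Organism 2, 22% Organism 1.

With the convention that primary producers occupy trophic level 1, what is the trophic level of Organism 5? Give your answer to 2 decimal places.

2.56

Organism 3: 1 + (0.73×1 + 0.27×1) = 2
Organism 4: 1 + (0.47×1 + 0.31×2 + 0.22×1) = 2.31
Organism 5: 1 + (0.43×2.31 + 0.35×1 + 0.22×1) = 2.5633
Organism 6: 1 + 2.5633 = 3.5633
Organism 7: 1 + 2.5633 = 3.5633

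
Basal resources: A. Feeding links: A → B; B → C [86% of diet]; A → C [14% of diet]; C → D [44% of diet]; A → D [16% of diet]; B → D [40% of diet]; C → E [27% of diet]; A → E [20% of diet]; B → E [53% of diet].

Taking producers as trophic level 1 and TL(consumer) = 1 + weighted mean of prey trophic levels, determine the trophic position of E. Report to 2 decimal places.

B: 1 + 1 = 2
C: 1 + (0.86×2 + 0.14×1) = 2.86
D: 1 + (0.44×2.86 + 0.16×1 + 0.4×2) = 3.2184
E: 1 + (0.27×2.86 + 0.2×1 + 0.53×2) = 3.0322

3.03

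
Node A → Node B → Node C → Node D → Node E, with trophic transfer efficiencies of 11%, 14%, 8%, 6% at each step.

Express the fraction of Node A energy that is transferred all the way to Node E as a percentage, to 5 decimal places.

0.00739%

Product of link efficiencies: 0.11 × 0.14 × 0.08 × 0.06 = 0.00007392
As a percentage: 0.00007392 × 100 = 0.00739%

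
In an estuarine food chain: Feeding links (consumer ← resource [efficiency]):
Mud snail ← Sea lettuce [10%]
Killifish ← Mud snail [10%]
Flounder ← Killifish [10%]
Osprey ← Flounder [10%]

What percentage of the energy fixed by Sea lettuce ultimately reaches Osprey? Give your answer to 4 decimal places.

0.0100%

Product of link efficiencies: 0.1 × 0.1 × 0.1 × 0.1 = 0.0001
As a percentage: 0.0001 × 100 = 0.0100%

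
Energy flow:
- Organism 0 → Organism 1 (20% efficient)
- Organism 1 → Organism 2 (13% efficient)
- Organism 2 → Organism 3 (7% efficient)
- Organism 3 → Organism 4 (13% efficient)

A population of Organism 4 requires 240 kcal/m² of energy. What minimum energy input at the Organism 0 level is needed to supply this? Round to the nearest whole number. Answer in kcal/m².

Cumulative transfer efficiency: 0.2 × 0.13 × 0.07 × 0.13 = 0.0002366
Organism 0 energy = 240 / 0.0002366 = 1014370 kcal/m²

1014370 kcal/m²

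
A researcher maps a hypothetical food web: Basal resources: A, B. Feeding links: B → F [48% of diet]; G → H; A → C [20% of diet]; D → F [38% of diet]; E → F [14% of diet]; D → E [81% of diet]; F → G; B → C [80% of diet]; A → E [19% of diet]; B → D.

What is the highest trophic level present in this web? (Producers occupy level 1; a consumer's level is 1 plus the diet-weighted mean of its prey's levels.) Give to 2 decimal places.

C: 1 + (0.2×1 + 0.8×1) = 2
D: 1 + 1 = 2
E: 1 + (0.81×2 + 0.19×1) = 2.81
F: 1 + (0.48×1 + 0.14×2.81 + 0.38×2) = 2.6334
G: 1 + 2.6334 = 3.6334
H: 1 + 3.6334 = 4.6334

4.63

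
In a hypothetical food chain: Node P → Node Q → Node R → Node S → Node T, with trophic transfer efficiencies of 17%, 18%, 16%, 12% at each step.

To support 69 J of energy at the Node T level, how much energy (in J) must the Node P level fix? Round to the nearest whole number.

Cumulative transfer efficiency: 0.17 × 0.18 × 0.16 × 0.12 = 0.00058752
Node P energy = 69 / 0.00058752 = 117443 J

117443 J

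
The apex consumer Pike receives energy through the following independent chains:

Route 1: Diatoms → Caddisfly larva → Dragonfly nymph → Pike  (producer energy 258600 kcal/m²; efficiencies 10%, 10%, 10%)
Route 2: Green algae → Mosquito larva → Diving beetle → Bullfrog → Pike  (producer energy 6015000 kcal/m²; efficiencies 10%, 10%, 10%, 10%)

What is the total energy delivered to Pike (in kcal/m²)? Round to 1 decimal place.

Route 1: 258600 × 0.1 × 0.1 × 0.1 = 258.6 kcal/m²
Route 2: 6015000 × 0.1 × 0.1 × 0.1 × 0.1 = 601.5 kcal/m²
Total at Pike: 258.6 + 601.5 = 860.1 kcal/m²

860.1 kcal/m²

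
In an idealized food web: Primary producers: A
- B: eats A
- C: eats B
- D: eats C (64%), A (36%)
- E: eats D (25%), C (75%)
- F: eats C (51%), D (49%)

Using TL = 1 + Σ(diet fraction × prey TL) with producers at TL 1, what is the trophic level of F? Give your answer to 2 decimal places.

4.14

B: 1 + 1 = 2
C: 1 + 2 = 3
D: 1 + (0.64×3 + 0.36×1) = 3.28
E: 1 + (0.25×3.28 + 0.75×3) = 4.07
F: 1 + (0.51×3 + 0.49×3.28) = 4.1372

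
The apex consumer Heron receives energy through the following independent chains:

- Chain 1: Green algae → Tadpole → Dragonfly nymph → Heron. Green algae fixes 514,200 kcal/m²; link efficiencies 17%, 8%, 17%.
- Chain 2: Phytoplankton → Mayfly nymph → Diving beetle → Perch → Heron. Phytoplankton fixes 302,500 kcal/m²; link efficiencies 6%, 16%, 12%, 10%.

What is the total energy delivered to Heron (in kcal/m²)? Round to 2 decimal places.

Chain 1: 514200 × 0.17 × 0.08 × 0.17 = 1188.8304 kcal/m²
Chain 2: 302500 × 0.06 × 0.16 × 0.12 × 0.1 = 34.848 kcal/m²
Total at Heron: 1188.8304 + 34.848 = 1223.6784 kcal/m²

1223.68 kcal/m²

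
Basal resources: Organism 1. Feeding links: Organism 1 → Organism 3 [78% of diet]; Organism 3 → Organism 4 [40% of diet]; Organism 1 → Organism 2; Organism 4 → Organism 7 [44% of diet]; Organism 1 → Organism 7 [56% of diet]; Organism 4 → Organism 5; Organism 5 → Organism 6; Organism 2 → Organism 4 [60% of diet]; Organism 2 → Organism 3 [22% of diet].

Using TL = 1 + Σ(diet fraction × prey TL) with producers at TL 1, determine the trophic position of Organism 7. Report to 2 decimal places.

Organism 2: 1 + 1 = 2
Organism 3: 1 + (0.22×2 + 0.78×1) = 2.22
Organism 4: 1 + (0.6×2 + 0.4×2.22) = 3.088
Organism 5: 1 + 3.088 = 4.088
Organism 6: 1 + 4.088 = 5.088
Organism 7: 1 + (0.44×3.088 + 0.56×1) = 2.91872

2.92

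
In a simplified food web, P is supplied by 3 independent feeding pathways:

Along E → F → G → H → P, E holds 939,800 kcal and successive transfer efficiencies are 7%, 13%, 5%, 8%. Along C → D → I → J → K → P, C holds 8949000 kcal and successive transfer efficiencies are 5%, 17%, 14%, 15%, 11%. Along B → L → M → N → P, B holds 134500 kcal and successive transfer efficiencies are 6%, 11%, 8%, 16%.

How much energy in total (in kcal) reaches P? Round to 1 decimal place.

Via E: 939800 × 0.07 × 0.13 × 0.05 × 0.08 = 34.20872 kcal
Via C: 8949000 × 0.05 × 0.17 × 0.14 × 0.15 × 0.11 = 175.713615 kcal
Via B: 134500 × 0.06 × 0.11 × 0.08 × 0.16 = 11.36256 kcal
Total at P: 34.20872 + 175.713615 + 11.36256 = 221.284895 kcal

221.3 kcal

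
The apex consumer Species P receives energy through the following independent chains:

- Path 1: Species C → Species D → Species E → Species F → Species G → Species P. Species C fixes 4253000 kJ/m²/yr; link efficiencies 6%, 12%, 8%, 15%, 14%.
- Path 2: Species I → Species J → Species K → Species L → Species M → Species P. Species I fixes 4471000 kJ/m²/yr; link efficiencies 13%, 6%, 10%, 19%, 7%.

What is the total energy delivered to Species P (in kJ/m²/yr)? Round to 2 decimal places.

97.83 kJ/m²/yr

Path 1: 4253000 × 0.06 × 0.12 × 0.08 × 0.15 × 0.14 = 51.444288 kJ/m²/yr
Path 2: 4471000 × 0.13 × 0.06 × 0.1 × 0.19 × 0.07 = 46.382154 kJ/m²/yr
Total at Species P: 51.444288 + 46.382154 = 97.826442 kJ/m²/yr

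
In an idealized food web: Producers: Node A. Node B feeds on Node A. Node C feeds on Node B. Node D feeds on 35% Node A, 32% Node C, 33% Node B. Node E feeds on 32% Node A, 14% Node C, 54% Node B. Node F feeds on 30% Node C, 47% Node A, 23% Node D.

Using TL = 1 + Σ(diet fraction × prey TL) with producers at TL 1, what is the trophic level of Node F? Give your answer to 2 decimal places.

3.05

Node B: 1 + 1 = 2
Node C: 1 + 2 = 3
Node D: 1 + (0.35×1 + 0.32×3 + 0.33×2) = 2.97
Node E: 1 + (0.32×1 + 0.14×3 + 0.54×2) = 2.82
Node F: 1 + (0.3×3 + 0.47×1 + 0.23×2.97) = 3.0531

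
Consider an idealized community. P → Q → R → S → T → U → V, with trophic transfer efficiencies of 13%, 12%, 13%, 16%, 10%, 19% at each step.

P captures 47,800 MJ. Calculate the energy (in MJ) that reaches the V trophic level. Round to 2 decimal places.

0.29 MJ

Q: 47800 × 0.13 = 6214 MJ
R: 6214 × 0.12 = 745.68 MJ
S: 745.68 × 0.13 = 96.9384 MJ
T: 96.9384 × 0.16 = 15.510144 MJ
U: 15.510144 × 0.1 = 1.5510144 MJ
V: 1.5510144 × 0.19 = 0.294692736 MJ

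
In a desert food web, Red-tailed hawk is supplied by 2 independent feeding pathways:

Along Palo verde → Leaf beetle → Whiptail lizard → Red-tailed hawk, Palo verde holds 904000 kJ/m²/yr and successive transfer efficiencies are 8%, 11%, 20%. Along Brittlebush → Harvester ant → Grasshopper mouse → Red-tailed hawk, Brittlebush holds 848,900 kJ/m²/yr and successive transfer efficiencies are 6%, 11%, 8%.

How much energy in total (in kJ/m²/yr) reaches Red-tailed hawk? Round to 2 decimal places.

2039.26 kJ/m²/yr

Via Palo verde: 904000 × 0.08 × 0.11 × 0.2 = 1591.04 kJ/m²/yr
Via Brittlebush: 848900 × 0.06 × 0.11 × 0.08 = 448.2192 kJ/m²/yr
Total at Red-tailed hawk: 1591.04 + 448.2192 = 2039.2592 kJ/m²/yr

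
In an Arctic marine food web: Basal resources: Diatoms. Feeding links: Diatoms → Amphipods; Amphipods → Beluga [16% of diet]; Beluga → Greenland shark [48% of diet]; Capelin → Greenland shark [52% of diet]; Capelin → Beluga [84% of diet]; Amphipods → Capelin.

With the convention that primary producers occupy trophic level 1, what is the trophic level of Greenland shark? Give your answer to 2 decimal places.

4.40

Amphipods: 1 + 1 = 2
Capelin: 1 + 2 = 3
Beluga: 1 + (0.84×3 + 0.16×2) = 3.84
Greenland shark: 1 + (0.48×3.84 + 0.52×3) = 4.4032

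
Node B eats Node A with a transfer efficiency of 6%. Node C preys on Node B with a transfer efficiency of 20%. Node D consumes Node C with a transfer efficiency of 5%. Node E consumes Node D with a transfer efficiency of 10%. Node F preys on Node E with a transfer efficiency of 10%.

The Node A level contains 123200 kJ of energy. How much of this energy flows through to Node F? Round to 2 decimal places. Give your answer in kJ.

0.74 kJ

Node B: 123200 × 0.06 = 7392 kJ
Node C: 7392 × 0.2 = 1478.4 kJ
Node D: 1478.4 × 0.05 = 73.92 kJ
Node E: 73.92 × 0.1 = 7.392 kJ
Node F: 7.392 × 0.1 = 0.7392 kJ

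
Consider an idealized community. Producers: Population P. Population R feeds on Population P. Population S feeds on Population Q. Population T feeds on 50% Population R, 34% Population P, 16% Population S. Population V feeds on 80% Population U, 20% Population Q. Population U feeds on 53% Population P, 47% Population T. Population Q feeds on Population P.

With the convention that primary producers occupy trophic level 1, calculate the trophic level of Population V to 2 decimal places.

3.68

Population Q: 1 + 1 = 2
Population R: 1 + 1 = 2
Population S: 1 + 2 = 3
Population T: 1 + (0.5×2 + 0.34×1 + 0.16×3) = 2.82
Population U: 1 + (0.53×1 + 0.47×2.82) = 2.8554
Population V: 1 + (0.8×2.8554 + 0.2×2) = 3.68432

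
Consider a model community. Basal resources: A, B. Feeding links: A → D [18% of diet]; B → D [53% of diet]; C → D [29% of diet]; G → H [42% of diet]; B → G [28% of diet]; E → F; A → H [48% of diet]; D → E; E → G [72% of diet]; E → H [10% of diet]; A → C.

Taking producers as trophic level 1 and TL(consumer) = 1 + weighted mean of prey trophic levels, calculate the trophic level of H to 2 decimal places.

3.34

C: 1 + 1 = 2
D: 1 + (0.18×1 + 0.29×2 + 0.53×1) = 2.29
E: 1 + 2.29 = 3.29
F: 1 + 3.29 = 4.29
G: 1 + (0.72×3.29 + 0.28×1) = 3.6488
H: 1 + (0.1×3.29 + 0.42×3.6488 + 0.48×1) = 3.341496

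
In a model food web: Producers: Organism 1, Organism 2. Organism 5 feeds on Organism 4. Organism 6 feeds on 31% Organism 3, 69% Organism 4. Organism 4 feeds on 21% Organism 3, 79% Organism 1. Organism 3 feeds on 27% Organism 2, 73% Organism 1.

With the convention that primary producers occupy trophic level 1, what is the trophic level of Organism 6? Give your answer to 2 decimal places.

Organism 3: 1 + (0.27×1 + 0.73×1) = 2
Organism 4: 1 + (0.21×2 + 0.79×1) = 2.21
Organism 5: 1 + 2.21 = 3.21
Organism 6: 1 + (0.31×2 + 0.69×2.21) = 3.1449

3.14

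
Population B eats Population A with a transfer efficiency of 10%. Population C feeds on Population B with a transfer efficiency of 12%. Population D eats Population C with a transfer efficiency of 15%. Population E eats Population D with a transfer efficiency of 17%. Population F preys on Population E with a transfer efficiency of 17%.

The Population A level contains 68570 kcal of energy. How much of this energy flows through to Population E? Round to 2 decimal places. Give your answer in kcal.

Population B: 68570 × 0.1 = 6857 kcal
Population C: 6857 × 0.12 = 822.84 kcal
Population D: 822.84 × 0.15 = 123.426 kcal
Population E: 123.426 × 0.17 = 20.98242 kcal

20.98 kcal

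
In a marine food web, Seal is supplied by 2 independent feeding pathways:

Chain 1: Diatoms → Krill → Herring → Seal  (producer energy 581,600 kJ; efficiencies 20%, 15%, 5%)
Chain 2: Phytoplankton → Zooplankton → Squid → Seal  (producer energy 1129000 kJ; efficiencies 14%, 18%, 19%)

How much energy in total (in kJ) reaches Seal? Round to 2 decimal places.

Chain 1: 581600 × 0.2 × 0.15 × 0.05 = 872.4 kJ
Chain 2: 1129000 × 0.14 × 0.18 × 0.19 = 5405.652 kJ
Total at Seal: 872.4 + 5405.652 = 6278.052 kJ

6278.05 kJ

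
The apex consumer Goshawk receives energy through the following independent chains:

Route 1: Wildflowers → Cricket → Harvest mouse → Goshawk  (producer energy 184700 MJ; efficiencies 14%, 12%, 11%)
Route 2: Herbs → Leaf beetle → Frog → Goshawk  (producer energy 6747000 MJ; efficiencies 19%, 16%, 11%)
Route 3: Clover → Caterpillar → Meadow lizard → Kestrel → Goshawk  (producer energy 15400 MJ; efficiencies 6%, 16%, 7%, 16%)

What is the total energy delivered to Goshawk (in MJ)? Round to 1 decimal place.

Route 1: 184700 × 0.14 × 0.12 × 0.11 = 341.3256 MJ
Route 2: 6747000 × 0.19 × 0.16 × 0.11 = 22561.968 MJ
Route 3: 15400 × 0.06 × 0.16 × 0.07 × 0.16 = 1.655808 MJ
Total at Goshawk: 341.3256 + 22561.968 + 1.655808 = 22904.949408 MJ

22904.9 MJ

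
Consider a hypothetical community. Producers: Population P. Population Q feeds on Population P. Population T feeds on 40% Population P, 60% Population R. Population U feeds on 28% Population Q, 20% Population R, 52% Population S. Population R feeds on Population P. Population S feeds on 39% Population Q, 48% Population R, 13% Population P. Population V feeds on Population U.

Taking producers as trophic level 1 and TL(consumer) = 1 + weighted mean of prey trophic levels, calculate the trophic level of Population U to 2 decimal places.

Population Q: 1 + 1 = 2
Population R: 1 + 1 = 2
Population S: 1 + (0.39×2 + 0.48×2 + 0.13×1) = 2.87
Population T: 1 + (0.4×1 + 0.6×2) = 2.6
Population U: 1 + (0.28×2 + 0.2×2 + 0.52×2.87) = 3.4524
Population V: 1 + 3.4524 = 4.4524

3.45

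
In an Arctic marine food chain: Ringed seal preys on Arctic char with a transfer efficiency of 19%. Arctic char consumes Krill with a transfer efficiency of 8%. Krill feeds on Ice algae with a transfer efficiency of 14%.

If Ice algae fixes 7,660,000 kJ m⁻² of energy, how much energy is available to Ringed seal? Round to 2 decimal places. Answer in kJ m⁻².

Krill: 7660000 × 0.14 = 1072400 kJ m⁻²
Arctic char: 1072400 × 0.08 = 85792 kJ m⁻²
Ringed seal: 85792 × 0.19 = 16300.48 kJ m⁻²

16300.48 kJ m⁻²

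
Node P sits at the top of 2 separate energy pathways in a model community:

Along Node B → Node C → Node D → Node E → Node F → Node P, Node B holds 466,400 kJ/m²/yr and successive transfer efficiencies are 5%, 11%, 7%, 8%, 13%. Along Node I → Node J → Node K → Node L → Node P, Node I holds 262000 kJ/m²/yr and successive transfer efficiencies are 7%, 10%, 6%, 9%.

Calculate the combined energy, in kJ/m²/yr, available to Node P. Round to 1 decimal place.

11.8 kJ/m²/yr

Via Node B: 466400 × 0.05 × 0.11 × 0.07 × 0.08 × 0.13 = 1.8674656 kJ/m²/yr
Via Node I: 262000 × 0.07 × 0.1 × 0.06 × 0.09 = 9.9036 kJ/m²/yr
Total at Node P: 1.8674656 + 9.9036 = 11.7710656 kJ/m²/yr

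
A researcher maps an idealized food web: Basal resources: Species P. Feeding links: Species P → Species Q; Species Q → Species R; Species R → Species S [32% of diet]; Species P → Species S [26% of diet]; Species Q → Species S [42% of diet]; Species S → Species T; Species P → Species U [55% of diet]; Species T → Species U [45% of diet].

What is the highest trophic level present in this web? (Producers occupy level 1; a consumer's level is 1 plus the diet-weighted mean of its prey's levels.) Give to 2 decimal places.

4.06

Species Q: 1 + 1 = 2
Species R: 1 + 2 = 3
Species S: 1 + (0.32×3 + 0.26×1 + 0.42×2) = 3.06
Species T: 1 + 3.06 = 4.06
Species U: 1 + (0.55×1 + 0.45×4.06) = 3.377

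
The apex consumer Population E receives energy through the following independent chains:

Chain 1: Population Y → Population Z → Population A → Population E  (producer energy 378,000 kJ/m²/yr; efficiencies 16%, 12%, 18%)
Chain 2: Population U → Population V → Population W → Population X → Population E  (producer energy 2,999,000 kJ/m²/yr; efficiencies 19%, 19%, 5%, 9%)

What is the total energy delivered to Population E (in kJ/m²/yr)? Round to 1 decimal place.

1793.6 kJ/m²/yr

Chain 1: 378000 × 0.16 × 0.12 × 0.18 = 1306.368 kJ/m²/yr
Chain 2: 2999000 × 0.19 × 0.19 × 0.05 × 0.09 = 487.18755 kJ/m²/yr
Total at Population E: 1306.368 + 487.18755 = 1793.55555 kJ/m²/yr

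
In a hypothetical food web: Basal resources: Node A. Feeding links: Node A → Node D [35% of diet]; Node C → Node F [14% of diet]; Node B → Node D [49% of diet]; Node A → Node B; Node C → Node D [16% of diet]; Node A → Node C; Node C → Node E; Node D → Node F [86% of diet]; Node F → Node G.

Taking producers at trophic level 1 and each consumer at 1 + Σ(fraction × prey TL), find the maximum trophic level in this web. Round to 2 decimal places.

4.56

Node B: 1 + 1 = 2
Node C: 1 + 1 = 2
Node D: 1 + (0.16×2 + 0.35×1 + 0.49×2) = 2.65
Node E: 1 + 2 = 3
Node F: 1 + (0.86×2.65 + 0.14×2) = 3.559
Node G: 1 + 3.559 = 4.559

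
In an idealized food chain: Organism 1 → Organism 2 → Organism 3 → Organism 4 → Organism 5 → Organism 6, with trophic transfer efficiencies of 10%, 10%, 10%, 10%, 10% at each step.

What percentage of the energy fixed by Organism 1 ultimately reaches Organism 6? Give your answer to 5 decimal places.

0.00100%

Product of link efficiencies: 0.1 × 0.1 × 0.1 × 0.1 × 0.1 = 0.00001
As a percentage: 0.00001 × 100 = 0.00100%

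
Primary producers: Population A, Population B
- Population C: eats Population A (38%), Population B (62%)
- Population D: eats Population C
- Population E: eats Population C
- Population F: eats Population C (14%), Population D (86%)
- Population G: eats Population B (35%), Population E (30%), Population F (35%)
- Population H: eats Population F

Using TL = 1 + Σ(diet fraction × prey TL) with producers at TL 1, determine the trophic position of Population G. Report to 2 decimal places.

Population C: 1 + (0.38×1 + 0.62×1) = 2
Population D: 1 + 2 = 3
Population E: 1 + 2 = 3
Population F: 1 + (0.14×2 + 0.86×3) = 3.86
Population G: 1 + (0.35×1 + 0.3×3 + 0.35×3.86) = 3.601
Population H: 1 + 3.86 = 4.86

3.60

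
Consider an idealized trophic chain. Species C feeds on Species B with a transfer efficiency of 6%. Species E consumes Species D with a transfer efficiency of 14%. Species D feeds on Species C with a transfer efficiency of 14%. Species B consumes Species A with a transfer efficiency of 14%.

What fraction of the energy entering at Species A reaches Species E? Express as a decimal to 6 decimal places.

Product of link efficiencies: 0.14 × 0.06 × 0.14 × 0.14 = 0.00016464

0.000165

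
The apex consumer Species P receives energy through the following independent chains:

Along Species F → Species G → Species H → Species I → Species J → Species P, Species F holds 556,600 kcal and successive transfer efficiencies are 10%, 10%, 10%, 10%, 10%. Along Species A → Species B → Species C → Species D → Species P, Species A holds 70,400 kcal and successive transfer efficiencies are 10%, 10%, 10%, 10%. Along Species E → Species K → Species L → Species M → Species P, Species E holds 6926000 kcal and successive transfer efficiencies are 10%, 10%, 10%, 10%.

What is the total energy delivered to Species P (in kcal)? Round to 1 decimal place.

Via Species F: 556600 × 0.1 × 0.1 × 0.1 × 0.1 × 0.1 = 5.566 kcal
Via Species A: 70400 × 0.1 × 0.1 × 0.1 × 0.1 = 7.04 kcal
Via Species E: 6926000 × 0.1 × 0.1 × 0.1 × 0.1 = 692.6 kcal
Total at Species P: 5.566 + 7.04 + 692.6 = 705.206 kcal

705.2 kcal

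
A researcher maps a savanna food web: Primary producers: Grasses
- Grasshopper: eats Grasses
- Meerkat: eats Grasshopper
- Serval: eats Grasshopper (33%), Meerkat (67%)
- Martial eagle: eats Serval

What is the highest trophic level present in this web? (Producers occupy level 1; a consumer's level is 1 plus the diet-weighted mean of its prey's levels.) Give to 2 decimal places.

Grasshopper: 1 + 1 = 2
Meerkat: 1 + 2 = 3
Serval: 1 + (0.33×2 + 0.67×3) = 3.67
Martial eagle: 1 + 3.67 = 4.67

4.67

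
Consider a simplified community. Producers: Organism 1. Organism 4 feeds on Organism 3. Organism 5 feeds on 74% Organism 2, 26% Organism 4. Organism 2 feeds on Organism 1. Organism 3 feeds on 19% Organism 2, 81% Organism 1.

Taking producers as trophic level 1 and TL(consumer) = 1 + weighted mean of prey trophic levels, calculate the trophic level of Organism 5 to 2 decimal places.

3.31

Organism 2: 1 + 1 = 2
Organism 3: 1 + (0.19×2 + 0.81×1) = 2.19
Organism 4: 1 + 2.19 = 3.19
Organism 5: 1 + (0.74×2 + 0.26×3.19) = 3.3094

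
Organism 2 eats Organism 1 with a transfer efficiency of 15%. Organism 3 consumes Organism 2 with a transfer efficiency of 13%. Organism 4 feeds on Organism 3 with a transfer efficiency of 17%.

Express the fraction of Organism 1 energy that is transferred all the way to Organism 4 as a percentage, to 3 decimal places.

Product of link efficiencies: 0.15 × 0.13 × 0.17 = 0.003315
As a percentage: 0.003315 × 100 = 0.332%

0.332%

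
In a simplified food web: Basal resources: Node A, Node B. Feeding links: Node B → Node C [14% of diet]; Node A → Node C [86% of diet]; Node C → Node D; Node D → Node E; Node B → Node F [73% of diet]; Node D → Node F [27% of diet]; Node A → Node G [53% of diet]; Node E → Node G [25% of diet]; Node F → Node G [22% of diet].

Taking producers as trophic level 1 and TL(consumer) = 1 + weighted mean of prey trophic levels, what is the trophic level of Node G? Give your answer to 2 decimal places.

Node C: 1 + (0.14×1 + 0.86×1) = 2
Node D: 1 + 2 = 3
Node E: 1 + 3 = 4
Node F: 1 + (0.73×1 + 0.27×3) = 2.54
Node G: 1 + (0.53×1 + 0.25×4 + 0.22×2.54) = 3.0888

3.09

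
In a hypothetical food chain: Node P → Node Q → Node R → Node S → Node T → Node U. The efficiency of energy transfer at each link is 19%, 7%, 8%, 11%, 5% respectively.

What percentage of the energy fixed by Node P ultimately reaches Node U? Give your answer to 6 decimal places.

0.000585%

Product of link efficiencies: 0.19 × 0.07 × 0.08 × 0.11 × 0.05 = 0.000005852
As a percentage: 0.000005852 × 100 = 0.000585%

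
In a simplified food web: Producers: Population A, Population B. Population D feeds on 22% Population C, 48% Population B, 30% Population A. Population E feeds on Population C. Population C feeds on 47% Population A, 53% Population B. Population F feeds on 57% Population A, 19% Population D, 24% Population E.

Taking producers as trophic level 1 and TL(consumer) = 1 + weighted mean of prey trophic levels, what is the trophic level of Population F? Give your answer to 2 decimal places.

2.71

Population C: 1 + (0.47×1 + 0.53×1) = 2
Population D: 1 + (0.22×2 + 0.48×1 + 0.3×1) = 2.22
Population E: 1 + 2 = 3
Population F: 1 + (0.57×1 + 0.19×2.22 + 0.24×3) = 2.7118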